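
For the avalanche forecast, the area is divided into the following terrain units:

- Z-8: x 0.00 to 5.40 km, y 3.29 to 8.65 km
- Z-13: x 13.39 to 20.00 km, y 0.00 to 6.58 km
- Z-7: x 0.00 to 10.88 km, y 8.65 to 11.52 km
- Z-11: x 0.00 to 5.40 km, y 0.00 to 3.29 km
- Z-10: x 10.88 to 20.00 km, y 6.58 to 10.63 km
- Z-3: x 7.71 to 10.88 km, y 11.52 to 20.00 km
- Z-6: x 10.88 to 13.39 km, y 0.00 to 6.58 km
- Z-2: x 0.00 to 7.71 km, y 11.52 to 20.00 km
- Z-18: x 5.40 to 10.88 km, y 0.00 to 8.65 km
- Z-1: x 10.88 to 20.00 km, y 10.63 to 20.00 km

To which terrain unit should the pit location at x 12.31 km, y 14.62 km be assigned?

Z-1

The point has x = 12.31 and y = 14.62.
Only Z-1 satisfies 10.88 ≤ x ≤ 20.00 and 10.63 ≤ y ≤ 20.00.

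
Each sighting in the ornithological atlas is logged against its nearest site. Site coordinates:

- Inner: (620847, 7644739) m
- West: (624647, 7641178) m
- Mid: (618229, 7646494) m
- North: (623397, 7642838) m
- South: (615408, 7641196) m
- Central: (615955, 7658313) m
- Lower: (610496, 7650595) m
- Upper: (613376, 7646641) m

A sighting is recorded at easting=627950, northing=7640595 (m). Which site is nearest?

Squared distances to each site:
Inner: 67625345.000; West: 11249698.000; Mid: 129296042.000; North: 25760858.000; South: 157662965.000; Central: 457807549.000; Lower: 404642116.000; Upper: 248955592.000.
Minimum at West.

West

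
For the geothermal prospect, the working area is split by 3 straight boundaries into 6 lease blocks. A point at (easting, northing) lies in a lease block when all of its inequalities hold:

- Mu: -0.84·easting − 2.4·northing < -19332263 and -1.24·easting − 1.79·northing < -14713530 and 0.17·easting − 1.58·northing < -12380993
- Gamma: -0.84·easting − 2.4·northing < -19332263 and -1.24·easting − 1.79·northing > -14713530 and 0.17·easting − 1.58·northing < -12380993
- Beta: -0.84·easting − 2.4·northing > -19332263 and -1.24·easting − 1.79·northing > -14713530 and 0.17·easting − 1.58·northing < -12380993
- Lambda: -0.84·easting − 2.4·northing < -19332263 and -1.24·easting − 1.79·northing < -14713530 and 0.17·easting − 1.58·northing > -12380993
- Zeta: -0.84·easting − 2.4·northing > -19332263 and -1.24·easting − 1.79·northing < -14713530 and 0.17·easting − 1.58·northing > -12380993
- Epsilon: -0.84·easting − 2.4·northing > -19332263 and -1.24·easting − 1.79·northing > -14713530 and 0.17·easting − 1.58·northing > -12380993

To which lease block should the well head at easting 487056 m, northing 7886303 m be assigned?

-0.84·487056 − 2.4·7886303 = -19336254.240, which is < -19332263
-1.24·487056 − 1.79·7886303 = -14720431.810, which is < -14713530
0.17·487056 − 1.58·7886303 = -12377559.220, which is > -12380993
This sign pattern matches Lambda.

Lambda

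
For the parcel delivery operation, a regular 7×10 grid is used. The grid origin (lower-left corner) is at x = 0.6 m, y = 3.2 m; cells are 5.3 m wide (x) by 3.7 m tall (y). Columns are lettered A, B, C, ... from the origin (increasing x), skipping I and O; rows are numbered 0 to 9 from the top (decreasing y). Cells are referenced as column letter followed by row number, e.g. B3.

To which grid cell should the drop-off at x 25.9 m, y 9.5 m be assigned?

Column index: ⌊(25.9 − 0.6) / 5.3⌋ = ⌊4.774⌋ = 4 → column E
Row offset from origin: ⌊(9.5 − 3.2) / 3.7⌋ = ⌊1.703⌋ = 1 → row 8 (counted from top)

E8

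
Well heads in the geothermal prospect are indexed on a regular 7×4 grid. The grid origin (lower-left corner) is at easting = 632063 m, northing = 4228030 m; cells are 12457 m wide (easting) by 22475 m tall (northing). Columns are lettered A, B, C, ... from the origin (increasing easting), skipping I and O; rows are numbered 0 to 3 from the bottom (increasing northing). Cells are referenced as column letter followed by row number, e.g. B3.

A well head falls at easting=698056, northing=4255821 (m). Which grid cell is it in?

Column index: ⌊(698056 − 632063) / 12457⌋ = ⌊5.298⌋ = 5 → column F
Row offset from origin: ⌊(4255821 − 4228030) / 22475⌋ = ⌊1.237⌋ = 1 → row 1

F1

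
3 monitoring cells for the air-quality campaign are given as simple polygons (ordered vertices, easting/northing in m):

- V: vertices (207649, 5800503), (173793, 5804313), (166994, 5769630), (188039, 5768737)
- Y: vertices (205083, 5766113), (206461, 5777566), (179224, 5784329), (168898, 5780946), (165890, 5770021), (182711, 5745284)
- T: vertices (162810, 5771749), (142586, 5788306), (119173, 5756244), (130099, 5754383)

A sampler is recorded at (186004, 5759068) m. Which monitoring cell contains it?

Y

Cast a ray rightward from (186004, 5759068). For each polygon, the edges (by vertex number in listed order) whose endpoints lie on opposite sides of northing = 5759068, where each meets that height, and whether that is right or left of the point:
V: no edge straddles that height → 0 crossings.
Y: 5–6 at easting≈173338.0 (left), 6–1 at easting≈197516.1 (right) → 1 crossing.
T: 2–3 at easting≈121235.2 (left), 4–1 at easting≈138923.8 (left) → 0 crossings.
Only Y has an odd count, so the point is inside Y.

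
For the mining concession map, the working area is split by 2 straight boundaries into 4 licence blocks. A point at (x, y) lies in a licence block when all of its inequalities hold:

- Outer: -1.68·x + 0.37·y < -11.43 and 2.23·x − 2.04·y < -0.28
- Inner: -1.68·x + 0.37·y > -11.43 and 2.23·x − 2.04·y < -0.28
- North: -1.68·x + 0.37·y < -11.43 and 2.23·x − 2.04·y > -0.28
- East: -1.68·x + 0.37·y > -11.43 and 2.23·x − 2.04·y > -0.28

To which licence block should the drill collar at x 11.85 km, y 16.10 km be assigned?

Outer

-1.68·11.85 + 0.37·16.10 = -13.951, which is < -11.43
2.23·11.85 − 2.04·16.10 = -6.419, which is < -0.28
This sign pattern matches Outer.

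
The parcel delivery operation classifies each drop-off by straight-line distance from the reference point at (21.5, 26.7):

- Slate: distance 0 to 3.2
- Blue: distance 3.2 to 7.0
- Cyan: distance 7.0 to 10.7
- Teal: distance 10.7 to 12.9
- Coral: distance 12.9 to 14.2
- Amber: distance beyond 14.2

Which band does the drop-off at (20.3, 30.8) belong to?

Distance = √((20.3−21.5)² + (30.8−26.7)²) = √(1.440 + 16.810) = 4.272.
3.2 ≤ 4.272 < 7.0 → Blue.

Blue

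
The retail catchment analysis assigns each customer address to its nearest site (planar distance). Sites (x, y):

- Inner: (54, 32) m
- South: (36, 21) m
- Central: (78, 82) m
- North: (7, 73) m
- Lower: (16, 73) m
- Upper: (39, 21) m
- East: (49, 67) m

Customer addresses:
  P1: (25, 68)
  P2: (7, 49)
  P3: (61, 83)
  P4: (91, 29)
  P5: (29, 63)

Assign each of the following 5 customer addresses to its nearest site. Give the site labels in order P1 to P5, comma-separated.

P1 → Lower (d²=106.00)
P2 → North (d²=576.00)
P3 → Central (d²=290.00)
P4 → Inner (d²=1378.00)
P5 → Lower (d²=269.00)

Lower, North, Central, Inner, Lower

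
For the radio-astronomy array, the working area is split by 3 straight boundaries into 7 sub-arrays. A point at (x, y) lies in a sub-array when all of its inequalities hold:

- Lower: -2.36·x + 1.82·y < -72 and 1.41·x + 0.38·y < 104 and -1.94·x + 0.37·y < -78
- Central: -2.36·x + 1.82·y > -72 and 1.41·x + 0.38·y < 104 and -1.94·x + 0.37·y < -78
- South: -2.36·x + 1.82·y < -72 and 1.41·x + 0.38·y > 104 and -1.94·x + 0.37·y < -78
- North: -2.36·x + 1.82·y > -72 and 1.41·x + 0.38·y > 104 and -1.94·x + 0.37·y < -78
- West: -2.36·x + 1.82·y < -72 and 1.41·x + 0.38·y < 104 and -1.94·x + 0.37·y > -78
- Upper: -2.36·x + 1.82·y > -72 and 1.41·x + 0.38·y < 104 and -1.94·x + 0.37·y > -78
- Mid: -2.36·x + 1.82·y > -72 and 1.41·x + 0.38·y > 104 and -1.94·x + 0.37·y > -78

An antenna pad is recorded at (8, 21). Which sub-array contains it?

-2.36·8 + 1.82·21 = 19.340, which is > -72
1.41·8 + 0.38·21 = 19.260, which is < 104
-1.94·8 + 0.37·21 = -7.750, which is > -78
This sign pattern matches Upper.

Upper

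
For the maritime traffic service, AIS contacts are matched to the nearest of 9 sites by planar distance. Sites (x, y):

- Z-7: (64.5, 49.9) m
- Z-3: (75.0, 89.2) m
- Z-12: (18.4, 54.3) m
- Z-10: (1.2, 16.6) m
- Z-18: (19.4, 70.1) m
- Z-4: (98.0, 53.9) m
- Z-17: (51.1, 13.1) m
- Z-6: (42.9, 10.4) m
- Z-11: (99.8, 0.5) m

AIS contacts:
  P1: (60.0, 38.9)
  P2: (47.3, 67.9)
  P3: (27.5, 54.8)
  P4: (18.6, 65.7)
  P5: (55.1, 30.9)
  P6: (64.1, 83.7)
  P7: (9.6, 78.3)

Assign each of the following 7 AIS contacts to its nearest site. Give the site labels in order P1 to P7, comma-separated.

Z-7, Z-7, Z-12, Z-18, Z-17, Z-3, Z-18

P1 → Z-7 (d²=141.25)
P2 → Z-7 (d²=619.84)
P3 → Z-12 (d²=83.06)
P4 → Z-18 (d²=20.00)
P5 → Z-17 (d²=332.84)
P6 → Z-3 (d²=149.06)
P7 → Z-18 (d²=163.28)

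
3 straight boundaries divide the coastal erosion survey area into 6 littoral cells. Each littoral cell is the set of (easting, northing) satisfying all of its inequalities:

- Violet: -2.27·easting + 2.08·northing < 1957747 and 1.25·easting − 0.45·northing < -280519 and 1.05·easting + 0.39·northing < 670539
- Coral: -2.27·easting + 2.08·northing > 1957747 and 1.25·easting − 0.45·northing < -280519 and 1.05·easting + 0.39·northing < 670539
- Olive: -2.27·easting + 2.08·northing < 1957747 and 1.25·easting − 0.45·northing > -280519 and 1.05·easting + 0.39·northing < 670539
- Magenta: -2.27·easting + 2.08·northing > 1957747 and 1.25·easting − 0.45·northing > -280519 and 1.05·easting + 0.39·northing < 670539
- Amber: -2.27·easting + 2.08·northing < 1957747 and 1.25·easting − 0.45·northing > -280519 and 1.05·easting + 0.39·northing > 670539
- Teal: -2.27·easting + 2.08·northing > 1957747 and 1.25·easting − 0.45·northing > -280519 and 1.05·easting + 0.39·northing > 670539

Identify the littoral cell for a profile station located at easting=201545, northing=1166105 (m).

Magenta

-2.27·201545 + 2.08·1166105 = 1967991.250, which is > 1957747
1.25·201545 − 0.45·1166105 = -272816.000, which is > -280519
1.05·201545 + 0.39·1166105 = 666403.200, which is < 670539
This sign pattern matches Magenta.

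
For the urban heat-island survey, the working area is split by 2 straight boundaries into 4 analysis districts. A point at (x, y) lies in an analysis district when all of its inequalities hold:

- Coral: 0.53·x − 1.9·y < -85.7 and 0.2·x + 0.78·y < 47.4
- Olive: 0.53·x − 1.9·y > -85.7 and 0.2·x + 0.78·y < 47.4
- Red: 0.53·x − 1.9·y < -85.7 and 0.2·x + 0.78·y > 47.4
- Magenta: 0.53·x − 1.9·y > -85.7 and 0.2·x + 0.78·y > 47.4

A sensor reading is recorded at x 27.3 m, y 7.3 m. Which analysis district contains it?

0.53·27.3 − 1.9·7.3 = 0.599, which is > -85.7
0.2·27.3 + 0.78·7.3 = 11.154, which is < 47.4
This sign pattern matches Olive.

Olive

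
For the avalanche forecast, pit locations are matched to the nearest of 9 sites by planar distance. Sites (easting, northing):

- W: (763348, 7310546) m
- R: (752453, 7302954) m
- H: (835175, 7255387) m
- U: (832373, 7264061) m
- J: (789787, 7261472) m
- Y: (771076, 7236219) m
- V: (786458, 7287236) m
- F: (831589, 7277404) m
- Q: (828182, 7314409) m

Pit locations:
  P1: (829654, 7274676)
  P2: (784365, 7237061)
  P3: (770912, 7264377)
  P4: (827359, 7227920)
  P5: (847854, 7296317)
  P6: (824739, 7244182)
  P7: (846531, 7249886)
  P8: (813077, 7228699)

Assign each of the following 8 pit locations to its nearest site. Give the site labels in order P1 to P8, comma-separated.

P1 → F (d²=11186209.00)
P2 → Y (d²=177306485.00)
P3 → J (d²=364704650.00)
P4 → H (d²=815525945.00)
P5 → F (d²=622251794.00)
P6 → H (d²=234462121.00)
P7 → H (d²=159219737.00)
P8 → H (d²=1200570948.00)

F, Y, J, H, F, H, H, H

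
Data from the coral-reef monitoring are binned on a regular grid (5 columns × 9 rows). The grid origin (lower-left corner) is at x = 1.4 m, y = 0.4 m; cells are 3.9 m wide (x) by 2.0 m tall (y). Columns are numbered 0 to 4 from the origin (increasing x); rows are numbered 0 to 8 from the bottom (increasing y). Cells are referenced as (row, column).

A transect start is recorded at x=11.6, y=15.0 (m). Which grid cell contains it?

Column index: ⌊(11.6 − 1.4) / 3.9⌋ = ⌊2.615⌋ = 2
Row offset from origin: ⌊(15.0 − 0.4) / 2.0⌋ = ⌊7.300⌋ = 7 → row 7

(7, 2)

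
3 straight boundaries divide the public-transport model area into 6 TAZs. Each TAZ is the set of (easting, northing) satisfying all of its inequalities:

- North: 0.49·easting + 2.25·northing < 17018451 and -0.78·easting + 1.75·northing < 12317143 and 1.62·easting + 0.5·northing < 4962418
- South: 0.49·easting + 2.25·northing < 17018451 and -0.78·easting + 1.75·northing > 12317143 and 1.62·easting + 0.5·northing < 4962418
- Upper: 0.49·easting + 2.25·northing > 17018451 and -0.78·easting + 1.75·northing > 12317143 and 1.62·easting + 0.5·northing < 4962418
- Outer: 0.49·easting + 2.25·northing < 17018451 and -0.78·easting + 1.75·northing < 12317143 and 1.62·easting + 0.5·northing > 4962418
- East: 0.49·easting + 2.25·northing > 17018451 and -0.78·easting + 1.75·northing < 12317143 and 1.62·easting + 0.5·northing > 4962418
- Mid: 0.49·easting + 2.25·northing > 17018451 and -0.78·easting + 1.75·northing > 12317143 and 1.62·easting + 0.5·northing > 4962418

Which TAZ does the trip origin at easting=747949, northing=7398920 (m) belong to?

0.49·747949 + 2.25·7398920 = 17014065.010, which is < 17018451
-0.78·747949 + 1.75·7398920 = 12364709.780, which is > 12317143
1.62·747949 + 0.5·7398920 = 4911137.380, which is < 4962418
This sign pattern matches South.

South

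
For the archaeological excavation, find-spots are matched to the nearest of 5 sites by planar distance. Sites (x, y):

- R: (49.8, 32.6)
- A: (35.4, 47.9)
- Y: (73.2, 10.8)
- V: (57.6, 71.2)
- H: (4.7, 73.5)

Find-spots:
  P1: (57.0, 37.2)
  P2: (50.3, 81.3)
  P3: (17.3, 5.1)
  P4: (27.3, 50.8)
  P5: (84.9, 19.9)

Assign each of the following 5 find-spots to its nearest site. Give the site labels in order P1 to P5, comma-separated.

R, V, R, A, Y

P1 → R (d²=73.00)
P2 → V (d²=155.30)
P3 → R (d²=1812.50)
P4 → A (d²=74.02)
P5 → Y (d²=219.70)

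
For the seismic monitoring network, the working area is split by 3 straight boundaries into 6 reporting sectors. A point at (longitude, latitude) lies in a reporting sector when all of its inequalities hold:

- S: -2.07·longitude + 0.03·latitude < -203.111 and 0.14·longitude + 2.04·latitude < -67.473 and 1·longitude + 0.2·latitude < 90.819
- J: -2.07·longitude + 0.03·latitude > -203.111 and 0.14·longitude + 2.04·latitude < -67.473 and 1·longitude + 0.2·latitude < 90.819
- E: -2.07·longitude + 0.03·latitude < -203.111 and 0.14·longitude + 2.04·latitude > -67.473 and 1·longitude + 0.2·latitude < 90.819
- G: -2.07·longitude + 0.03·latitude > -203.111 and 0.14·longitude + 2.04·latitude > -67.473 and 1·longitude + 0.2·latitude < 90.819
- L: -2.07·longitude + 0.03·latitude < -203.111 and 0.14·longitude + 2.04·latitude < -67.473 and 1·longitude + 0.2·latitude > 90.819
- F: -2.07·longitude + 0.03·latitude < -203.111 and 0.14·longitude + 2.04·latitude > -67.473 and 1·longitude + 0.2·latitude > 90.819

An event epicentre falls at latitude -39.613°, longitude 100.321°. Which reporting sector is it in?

-2.07·100.321 + 0.03·-39.613 = -208.853, which is < -203.111
0.14·100.321 + 2.04·-39.613 = -66.766, which is > -67.473
1·100.321 + 0.2·-39.613 = 92.398, which is > 90.819
This sign pattern matches F.

F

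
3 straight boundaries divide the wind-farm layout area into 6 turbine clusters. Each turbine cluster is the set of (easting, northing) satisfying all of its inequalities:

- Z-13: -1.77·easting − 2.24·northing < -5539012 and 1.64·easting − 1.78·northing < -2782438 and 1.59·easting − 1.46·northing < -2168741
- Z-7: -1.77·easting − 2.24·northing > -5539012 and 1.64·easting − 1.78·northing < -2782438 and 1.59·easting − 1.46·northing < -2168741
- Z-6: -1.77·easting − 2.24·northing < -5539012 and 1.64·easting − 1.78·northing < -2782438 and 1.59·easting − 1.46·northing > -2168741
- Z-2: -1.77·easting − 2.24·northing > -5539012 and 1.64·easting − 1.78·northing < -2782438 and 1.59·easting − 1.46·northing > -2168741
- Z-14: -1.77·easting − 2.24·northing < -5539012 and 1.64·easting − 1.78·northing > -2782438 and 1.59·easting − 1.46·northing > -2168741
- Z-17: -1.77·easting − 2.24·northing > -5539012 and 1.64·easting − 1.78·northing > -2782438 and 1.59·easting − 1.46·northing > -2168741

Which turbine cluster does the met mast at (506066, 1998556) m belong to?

Z-17

-1.77·506066 − 2.24·1998556 = -5372502.260, which is > -5539012
1.64·506066 − 1.78·1998556 = -2727481.440, which is > -2782438
1.59·506066 − 1.46·1998556 = -2113246.820, which is > -2168741
This sign pattern matches Z-17.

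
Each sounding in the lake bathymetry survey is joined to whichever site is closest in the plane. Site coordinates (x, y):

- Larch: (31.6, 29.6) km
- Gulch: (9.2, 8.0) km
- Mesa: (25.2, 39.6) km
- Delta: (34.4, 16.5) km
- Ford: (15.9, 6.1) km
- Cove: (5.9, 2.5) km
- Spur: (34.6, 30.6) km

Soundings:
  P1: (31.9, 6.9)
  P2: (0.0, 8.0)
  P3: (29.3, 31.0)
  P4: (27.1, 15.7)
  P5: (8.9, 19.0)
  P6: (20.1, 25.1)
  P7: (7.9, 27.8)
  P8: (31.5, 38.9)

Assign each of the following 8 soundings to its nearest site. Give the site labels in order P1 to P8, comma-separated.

Delta, Cove, Larch, Delta, Gulch, Larch, Gulch, Mesa

P1 → Delta (d²=98.41)
P2 → Cove (d²=65.06)
P3 → Larch (d²=7.25)
P4 → Delta (d²=53.93)
P5 → Gulch (d²=121.09)
P6 → Larch (d²=152.50)
P7 → Gulch (d²=393.73)
P8 → Mesa (d²=40.18)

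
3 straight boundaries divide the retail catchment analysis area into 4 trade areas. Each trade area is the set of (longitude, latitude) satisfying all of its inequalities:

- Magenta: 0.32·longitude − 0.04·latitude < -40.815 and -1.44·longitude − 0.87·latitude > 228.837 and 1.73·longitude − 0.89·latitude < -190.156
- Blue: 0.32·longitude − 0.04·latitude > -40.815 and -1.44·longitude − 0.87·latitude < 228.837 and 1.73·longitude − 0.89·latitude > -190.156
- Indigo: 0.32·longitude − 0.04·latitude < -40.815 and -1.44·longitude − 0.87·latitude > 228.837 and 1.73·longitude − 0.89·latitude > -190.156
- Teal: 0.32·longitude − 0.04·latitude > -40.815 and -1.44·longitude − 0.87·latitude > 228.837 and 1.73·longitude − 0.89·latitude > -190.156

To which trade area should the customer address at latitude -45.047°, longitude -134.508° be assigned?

0.32·-134.508 − 0.04·-45.047 = -41.241, which is < -40.815
-1.44·-134.508 − 0.87·-45.047 = 232.882, which is > 228.837
1.73·-134.508 − 0.89·-45.047 = -192.607, which is < -190.156
This sign pattern matches Magenta.

Magenta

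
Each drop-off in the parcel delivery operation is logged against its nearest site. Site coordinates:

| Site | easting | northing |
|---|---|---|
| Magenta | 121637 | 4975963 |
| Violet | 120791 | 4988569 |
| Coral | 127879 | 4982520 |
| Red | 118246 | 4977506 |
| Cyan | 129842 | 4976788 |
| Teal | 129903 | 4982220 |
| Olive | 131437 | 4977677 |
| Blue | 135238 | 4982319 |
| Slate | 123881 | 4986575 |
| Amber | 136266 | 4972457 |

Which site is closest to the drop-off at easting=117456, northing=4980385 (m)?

Red

Squared distances to each site:
Magenta: 37034845.000; Violet: 78100081.000; Coral: 113197154.000; Red: 8912741.000; Cyan: 166351405.000; Teal: 158295034.000; Olive: 202801625.000; Blue: 319939880.000; Slate: 79596725.000; Amber: 416669284.000.
Minimum at Red.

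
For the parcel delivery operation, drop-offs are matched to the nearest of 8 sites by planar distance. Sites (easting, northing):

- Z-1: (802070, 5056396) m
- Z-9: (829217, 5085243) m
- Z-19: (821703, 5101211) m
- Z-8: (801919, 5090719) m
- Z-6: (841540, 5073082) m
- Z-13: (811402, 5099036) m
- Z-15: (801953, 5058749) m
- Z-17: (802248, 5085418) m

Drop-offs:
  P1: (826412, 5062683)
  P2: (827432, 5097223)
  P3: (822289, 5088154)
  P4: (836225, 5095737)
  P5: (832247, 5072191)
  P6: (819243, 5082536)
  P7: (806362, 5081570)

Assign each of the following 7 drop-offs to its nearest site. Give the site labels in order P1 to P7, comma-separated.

Z-6, Z-19, Z-9, Z-9, Z-6, Z-9, Z-17

P1 → Z-6 (d²=336995585.00)
P2 → Z-19 (d²=48725585.00)
P3 → Z-9 (d²=56471105.00)
P4 → Z-9 (d²=159236100.00)
P5 → Z-6 (d²=87153730.00)
P6 → Z-9 (d²=106808525.00)
P7 → Z-17 (d²=31732100.00)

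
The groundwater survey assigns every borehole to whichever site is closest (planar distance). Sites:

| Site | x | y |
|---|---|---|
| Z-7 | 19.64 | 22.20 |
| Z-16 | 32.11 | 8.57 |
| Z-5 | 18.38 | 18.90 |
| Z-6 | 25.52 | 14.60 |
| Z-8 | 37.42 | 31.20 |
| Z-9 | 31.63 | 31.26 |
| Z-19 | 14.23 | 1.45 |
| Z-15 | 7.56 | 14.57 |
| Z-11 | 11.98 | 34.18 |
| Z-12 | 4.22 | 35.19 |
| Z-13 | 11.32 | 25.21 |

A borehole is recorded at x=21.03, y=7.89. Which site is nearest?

Z-6

Squared distances to each site:
Z-7: 206.708; Z-16: 123.229; Z-5: 128.243; Z-6: 65.184; Z-8: 811.988; Z-9: 658.517; Z-19: 87.714; Z-15: 226.063; Z-11: 773.067; Z-12: 1027.866; Z-13: 394.267.
Minimum at Z-6.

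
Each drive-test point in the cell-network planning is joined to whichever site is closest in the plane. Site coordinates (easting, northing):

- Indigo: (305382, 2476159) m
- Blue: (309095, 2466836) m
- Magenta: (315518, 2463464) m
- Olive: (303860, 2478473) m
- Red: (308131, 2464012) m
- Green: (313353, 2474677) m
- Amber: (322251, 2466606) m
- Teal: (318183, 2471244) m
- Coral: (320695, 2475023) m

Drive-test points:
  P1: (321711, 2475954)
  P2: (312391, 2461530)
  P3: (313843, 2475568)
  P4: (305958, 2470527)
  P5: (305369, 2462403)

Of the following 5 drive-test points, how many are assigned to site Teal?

P1 → Coral
P2 → Magenta
P3 → Green
P4 → Blue
P5 → Red
0 of the 5 go to Teal.

0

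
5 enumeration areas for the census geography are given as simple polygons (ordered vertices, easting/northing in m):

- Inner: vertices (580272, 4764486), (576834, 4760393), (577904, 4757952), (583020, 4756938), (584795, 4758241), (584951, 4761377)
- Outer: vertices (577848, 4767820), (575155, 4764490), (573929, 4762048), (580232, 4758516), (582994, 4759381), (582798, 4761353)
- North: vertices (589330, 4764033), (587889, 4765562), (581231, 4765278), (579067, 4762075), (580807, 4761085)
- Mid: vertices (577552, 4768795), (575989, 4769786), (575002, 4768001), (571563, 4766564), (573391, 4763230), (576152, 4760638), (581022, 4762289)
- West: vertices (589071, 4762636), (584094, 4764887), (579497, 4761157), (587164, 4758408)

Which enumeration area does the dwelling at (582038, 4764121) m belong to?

North

Cast a ray rightward from (582038, 4764121). For each polygon, the edges (by vertex number in listed order) whose endpoints lie on opposite sides of northing = 4764121, where each meets that height, and whether that is right or left of the point:
Inner: 1–2 at easting≈579965.4 (left), 6–1 at easting≈580821.3 (left) → 0 crossings.
Outer: 2–3 at easting≈574969.7 (left), 6–1 at easting≈580679.3 (left) → 0 crossings.
North: 1–2 at easting≈589247.1 (right), 3–4 at easting≈580449.3 (left) → 1 crossing.
Mid: 4–5 at easting≈572902.5 (left), 7–1 at easting≈580044.9 (left) → 0 crossings.
West: 1–2 at easting≈585787.6 (right), 2–3 at easting≈583150.0 (right) → 2 crossings.
Only North has an odd count, so the point is inside North.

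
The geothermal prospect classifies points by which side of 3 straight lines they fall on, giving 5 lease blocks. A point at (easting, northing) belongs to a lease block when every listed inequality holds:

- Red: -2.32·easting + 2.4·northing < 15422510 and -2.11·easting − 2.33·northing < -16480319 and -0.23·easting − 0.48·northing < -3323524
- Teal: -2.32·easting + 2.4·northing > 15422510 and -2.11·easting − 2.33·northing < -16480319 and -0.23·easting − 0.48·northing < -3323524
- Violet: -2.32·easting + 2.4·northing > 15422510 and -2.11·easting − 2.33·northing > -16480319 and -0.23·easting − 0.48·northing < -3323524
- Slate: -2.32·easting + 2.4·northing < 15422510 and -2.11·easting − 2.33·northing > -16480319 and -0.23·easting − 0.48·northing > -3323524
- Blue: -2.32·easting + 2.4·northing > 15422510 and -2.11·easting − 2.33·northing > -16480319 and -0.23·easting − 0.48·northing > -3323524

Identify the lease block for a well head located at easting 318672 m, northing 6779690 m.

-2.32·318672 + 2.4·6779690 = 15531936.960, which is > 15422510
-2.11·318672 − 2.33·6779690 = -16469075.620, which is > -16480319
-0.23·318672 − 0.48·6779690 = -3327545.760, which is < -3323524
This sign pattern matches Violet.

Violet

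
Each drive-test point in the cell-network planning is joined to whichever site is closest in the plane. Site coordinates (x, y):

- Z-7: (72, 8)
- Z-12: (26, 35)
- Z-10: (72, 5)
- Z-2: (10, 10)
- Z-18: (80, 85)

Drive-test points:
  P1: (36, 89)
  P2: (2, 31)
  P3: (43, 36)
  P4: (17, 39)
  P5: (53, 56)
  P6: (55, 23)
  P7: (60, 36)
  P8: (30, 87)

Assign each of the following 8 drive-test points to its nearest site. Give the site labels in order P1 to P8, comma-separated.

P1 → Z-18 (d²=1952.00)
P2 → Z-2 (d²=505.00)
P3 → Z-12 (d²=290.00)
P4 → Z-12 (d²=97.00)
P5 → Z-12 (d²=1170.00)
P6 → Z-7 (d²=514.00)
P7 → Z-7 (d²=928.00)
P8 → Z-18 (d²=2504.00)

Z-18, Z-2, Z-12, Z-12, Z-12, Z-7, Z-7, Z-18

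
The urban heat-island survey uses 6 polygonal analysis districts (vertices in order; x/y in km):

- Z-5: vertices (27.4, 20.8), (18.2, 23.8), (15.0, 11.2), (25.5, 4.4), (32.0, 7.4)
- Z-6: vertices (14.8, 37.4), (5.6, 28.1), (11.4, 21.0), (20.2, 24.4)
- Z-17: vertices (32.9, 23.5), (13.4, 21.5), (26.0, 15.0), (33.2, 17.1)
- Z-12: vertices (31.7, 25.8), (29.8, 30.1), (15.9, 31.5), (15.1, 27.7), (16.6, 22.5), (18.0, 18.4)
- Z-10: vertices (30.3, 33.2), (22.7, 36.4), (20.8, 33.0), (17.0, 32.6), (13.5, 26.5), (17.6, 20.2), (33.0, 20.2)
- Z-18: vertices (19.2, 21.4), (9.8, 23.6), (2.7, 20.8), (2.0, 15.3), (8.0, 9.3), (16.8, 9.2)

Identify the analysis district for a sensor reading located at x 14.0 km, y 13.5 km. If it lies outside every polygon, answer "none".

Cast a ray rightward from (14.0, 13.5). For each polygon, the edges (by vertex number in listed order) whose endpoints lie on opposite sides of y = 13.5, where each meets that height, and whether that is right or left of the point:
Z-5: 2–3 at x≈15.58 (right), 5–1 at x≈29.91 (right) → 2 crossings.
Z-6: no edge straddles that height → 0 crossings.
Z-17: no edge straddles that height → 0 crossings.
Z-12: no edge straddles that height → 0 crossings.
Z-10: no edge straddles that height → 0 crossings.
Z-18: 4–5 at x≈3.80 (left), 6–1 at x≈17.65 (right) → 1 crossing.
Only Z-18 has an odd count, so the point is inside Z-18.

Z-18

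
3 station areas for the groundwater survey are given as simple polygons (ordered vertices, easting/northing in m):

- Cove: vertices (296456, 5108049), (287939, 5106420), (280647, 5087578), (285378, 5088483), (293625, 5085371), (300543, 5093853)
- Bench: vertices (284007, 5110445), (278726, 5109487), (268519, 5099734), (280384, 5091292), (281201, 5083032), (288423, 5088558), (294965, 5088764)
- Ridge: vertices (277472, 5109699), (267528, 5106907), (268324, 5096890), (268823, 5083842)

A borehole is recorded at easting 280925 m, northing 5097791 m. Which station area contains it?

Bench

Cast a ray rightward from (280925, 5097791). For each polygon, the edges (by vertex number in listed order) whose endpoints lie on opposite sides of northing = 5097791, where each meets that height, and whether that is right or left of the point:
Cove: 2–3 at easting≈284599.5 (right), 6–1 at easting≈299409.3 (right) → 2 crossings.
Bench: 3–4 at easting≈271249.8 (left), 7–1 at easting≈290402.6 (right) → 1 crossing.
Ridge: 2–3 at easting≈268252.4 (left), 4–1 at easting≈273488.9 (left) → 0 crossings.
Only Bench has an odd count, so the point is inside Bench.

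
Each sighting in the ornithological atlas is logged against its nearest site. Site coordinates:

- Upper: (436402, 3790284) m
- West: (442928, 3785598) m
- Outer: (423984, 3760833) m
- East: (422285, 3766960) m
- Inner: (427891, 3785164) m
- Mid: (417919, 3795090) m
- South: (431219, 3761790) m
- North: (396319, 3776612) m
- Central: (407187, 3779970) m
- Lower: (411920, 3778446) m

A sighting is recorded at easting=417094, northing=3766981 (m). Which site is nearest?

East

Squared distances to each site:
Upper: 915828673.000; West: 1013988245.000; Outer: 85270004.000; East: 26946922.000; Inner: 447196698.000; Mid: 790796506.000; South: 226462106.000; North: 524356786.000; Central: 266862770.000; Lower: 158216501.000.
Minimum at East.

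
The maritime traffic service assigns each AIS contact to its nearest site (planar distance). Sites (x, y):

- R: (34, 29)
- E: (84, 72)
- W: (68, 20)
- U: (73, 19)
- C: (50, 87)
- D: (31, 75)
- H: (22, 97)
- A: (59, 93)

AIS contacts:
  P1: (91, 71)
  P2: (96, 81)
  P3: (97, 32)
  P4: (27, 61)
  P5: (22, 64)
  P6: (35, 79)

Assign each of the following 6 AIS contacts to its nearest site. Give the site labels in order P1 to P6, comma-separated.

E, E, U, D, D, D

P1 → E (d²=50.00)
P2 → E (d²=225.00)
P3 → U (d²=745.00)
P4 → D (d²=212.00)
P5 → D (d²=202.00)
P6 → D (d²=32.00)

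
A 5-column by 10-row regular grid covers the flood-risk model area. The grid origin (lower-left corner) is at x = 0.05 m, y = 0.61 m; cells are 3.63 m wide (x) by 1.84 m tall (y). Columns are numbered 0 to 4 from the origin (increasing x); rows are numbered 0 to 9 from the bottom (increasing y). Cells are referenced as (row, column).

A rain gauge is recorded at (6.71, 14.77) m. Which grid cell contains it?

Column index: ⌊(6.71 − 0.05) / 3.63⌋ = ⌊1.835⌋ = 1
Row offset from origin: ⌊(14.77 − 0.61) / 1.84⌋ = ⌊7.696⌋ = 7 → row 7

(7, 1)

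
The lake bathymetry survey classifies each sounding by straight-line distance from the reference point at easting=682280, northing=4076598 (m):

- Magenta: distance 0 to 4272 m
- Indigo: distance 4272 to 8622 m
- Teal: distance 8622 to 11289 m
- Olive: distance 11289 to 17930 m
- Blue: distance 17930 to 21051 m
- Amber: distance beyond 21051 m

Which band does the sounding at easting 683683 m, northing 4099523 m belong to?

Amber

Distance = √((683683−682280)² + (4099523−4076598)²) = √(1968409.000 + 525555625.000) = 22967.891 m.
21051 ≤ 22967.891 < ∞ → Amber.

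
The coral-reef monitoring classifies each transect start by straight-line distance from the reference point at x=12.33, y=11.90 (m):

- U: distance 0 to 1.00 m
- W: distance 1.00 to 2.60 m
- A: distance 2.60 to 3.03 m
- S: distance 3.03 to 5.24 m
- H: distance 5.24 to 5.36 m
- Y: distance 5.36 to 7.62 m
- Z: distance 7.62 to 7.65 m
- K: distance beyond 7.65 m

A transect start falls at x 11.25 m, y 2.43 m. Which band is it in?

Distance = √((11.25−12.33)² + (2.43−11.90)²) = √(1.166 + 89.681) = 9.531 m.
7.65 ≤ 9.531 < ∞ → K.

K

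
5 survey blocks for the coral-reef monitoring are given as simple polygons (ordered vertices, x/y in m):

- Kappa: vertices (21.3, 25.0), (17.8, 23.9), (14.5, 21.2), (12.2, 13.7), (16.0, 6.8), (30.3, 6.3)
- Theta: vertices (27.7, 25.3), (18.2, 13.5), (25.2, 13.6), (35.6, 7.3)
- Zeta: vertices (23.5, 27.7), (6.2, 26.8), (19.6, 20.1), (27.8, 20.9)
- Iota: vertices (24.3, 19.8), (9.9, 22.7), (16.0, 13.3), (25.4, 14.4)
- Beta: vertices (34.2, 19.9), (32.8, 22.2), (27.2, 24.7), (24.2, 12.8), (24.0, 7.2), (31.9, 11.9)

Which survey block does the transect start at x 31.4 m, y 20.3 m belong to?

Cast a ray rightward from (31.4, 20.3). For each polygon, the edges (by vertex number in listed order) whose endpoints lie on opposite sides of y = 20.3, where each meets that height, and whether that is right or left of the point:
Kappa: 3–4 at x≈14.22 (left), 6–1 at x≈23.56 (left) → 0 crossings.
Theta: 1–2 at x≈23.67 (left), 4–1 at x≈29.89 (left) → 0 crossings.
Zeta: 2–3 at x≈19.20 (left), 3–4 at x≈21.65 (left) → 0 crossings.
Iota: 1–2 at x≈21.82 (left), 2–3 at x≈11.46 (left) → 0 crossings.
Beta: 1–2 at x≈33.96 (right), 3–4 at x≈26.09 (left) → 1 crossing.
Only Beta has an odd count, so the point is inside Beta.

Beta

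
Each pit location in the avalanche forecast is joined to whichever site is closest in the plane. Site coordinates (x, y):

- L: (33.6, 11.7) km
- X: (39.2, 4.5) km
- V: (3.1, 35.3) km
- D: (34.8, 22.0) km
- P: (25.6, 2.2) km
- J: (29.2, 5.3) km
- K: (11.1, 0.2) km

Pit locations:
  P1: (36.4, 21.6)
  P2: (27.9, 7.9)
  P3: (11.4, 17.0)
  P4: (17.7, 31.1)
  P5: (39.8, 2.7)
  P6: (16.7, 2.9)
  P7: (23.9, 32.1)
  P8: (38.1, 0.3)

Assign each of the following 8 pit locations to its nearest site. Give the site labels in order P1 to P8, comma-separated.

D, J, K, V, X, K, D, X

P1 → D (d²=2.72)
P2 → J (d²=8.45)
P3 → K (d²=282.33)
P4 → V (d²=230.80)
P5 → X (d²=3.60)
P6 → K (d²=38.65)
P7 → D (d²=220.82)
P8 → X (d²=18.85)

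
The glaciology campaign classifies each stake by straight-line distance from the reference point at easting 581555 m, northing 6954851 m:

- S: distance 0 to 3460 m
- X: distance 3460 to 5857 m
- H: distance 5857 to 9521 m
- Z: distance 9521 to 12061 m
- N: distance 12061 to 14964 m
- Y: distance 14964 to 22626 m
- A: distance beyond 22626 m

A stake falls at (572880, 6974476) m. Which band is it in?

Y

Distance = √((572880−581555)² + (6974476−6954851)²) = √(75255625.000 + 385140625.000) = 21456.846 m.
14964 ≤ 21456.846 < 22626 → Y.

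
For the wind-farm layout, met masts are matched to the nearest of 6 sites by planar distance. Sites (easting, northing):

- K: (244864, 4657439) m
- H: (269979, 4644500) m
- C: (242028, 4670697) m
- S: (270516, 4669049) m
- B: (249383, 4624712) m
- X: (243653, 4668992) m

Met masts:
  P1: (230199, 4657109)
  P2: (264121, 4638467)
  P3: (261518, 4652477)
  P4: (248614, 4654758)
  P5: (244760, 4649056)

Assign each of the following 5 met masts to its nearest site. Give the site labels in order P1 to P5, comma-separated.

K, H, H, K, K

P1 → K (d²=215171125.00)
P2 → H (d²=70713253.00)
P3 → H (d²=135221050.00)
P4 → K (d²=21250261.00)
P5 → K (d²=70285505.00)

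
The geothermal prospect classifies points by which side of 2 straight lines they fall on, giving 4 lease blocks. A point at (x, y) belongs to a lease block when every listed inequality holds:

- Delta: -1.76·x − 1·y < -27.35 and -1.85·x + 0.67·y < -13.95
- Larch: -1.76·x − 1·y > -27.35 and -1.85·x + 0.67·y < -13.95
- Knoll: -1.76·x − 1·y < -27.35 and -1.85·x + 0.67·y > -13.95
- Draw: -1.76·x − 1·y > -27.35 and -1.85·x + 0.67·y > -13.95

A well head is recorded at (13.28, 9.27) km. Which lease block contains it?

-1.76·13.28 − 1·9.27 = -32.643, which is < -27.35
-1.85·13.28 + 0.67·9.27 = -18.357, which is < -13.95
This sign pattern matches Delta.

Delta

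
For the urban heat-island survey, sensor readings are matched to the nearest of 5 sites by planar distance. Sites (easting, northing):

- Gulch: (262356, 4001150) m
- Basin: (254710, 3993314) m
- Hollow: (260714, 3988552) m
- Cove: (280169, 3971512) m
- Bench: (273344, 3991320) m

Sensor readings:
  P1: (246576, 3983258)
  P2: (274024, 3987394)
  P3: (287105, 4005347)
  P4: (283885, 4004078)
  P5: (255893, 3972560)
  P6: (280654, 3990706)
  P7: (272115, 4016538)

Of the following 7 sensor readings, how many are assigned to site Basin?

1

P1 → Basin
P2 → Bench
P3 → Bench
P4 → Bench
P5 → Hollow
P6 → Bench
P7 → Gulch
1 of the 7 goes to Basin.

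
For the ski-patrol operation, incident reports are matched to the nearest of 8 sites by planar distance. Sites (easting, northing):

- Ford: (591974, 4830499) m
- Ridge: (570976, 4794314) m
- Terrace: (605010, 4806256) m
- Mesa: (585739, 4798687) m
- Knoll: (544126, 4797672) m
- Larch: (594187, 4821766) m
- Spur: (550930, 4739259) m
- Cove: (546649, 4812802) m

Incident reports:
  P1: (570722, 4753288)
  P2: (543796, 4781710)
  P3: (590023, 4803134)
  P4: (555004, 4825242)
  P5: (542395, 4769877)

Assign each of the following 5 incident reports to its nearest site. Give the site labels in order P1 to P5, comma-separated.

P1 → Spur (d²=588536105.00)
P2 → Knoll (d²=254894344.00)
P3 → Mesa (d²=38128465.00)
P4 → Cove (d²=224559625.00)
P5 → Knoll (d²=775558386.00)

Spur, Knoll, Mesa, Cove, Knoll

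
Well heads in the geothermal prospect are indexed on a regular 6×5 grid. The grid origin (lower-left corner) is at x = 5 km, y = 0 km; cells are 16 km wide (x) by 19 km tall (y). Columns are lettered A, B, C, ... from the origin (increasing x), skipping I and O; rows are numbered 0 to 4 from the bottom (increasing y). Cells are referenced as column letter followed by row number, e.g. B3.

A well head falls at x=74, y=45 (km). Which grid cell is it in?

Column index: ⌊(74 − 5) / 16⌋ = ⌊4.312⌋ = 4 → column E
Row offset from origin: ⌊(45 − 0) / 19⌋ = ⌊2.368⌋ = 2 → row 2

E2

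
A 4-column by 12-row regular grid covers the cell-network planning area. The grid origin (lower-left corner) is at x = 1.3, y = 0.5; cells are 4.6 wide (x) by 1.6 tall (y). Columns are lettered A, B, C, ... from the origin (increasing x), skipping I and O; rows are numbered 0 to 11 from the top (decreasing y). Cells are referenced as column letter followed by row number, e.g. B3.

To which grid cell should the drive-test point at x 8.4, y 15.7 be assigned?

Column index: ⌊(8.4 − 1.3) / 4.6⌋ = ⌊1.543⌋ = 1 → column B
Row offset from origin: ⌊(15.7 − 0.5) / 1.6⌋ = ⌊9.500⌋ = 9 → row 2 (counted from top)

B2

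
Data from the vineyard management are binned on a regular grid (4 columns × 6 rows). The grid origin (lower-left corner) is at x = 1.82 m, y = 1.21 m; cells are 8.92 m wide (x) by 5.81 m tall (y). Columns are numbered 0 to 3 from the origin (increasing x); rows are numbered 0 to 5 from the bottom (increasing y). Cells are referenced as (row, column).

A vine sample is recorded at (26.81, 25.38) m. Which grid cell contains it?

(4, 2)

Column index: ⌊(26.81 − 1.82) / 8.92⌋ = ⌊2.802⌋ = 2
Row offset from origin: ⌊(25.38 − 1.21) / 5.81⌋ = ⌊4.160⌋ = 4 → row 4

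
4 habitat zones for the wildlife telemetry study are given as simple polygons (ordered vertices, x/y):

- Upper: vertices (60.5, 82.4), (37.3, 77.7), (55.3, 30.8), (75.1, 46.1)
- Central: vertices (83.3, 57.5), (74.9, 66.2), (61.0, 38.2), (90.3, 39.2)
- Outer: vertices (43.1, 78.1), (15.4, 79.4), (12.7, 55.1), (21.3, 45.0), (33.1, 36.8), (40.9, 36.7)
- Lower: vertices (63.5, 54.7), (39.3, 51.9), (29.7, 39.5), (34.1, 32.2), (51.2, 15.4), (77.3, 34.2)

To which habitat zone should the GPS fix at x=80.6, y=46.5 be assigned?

Cast a ray rightward from (80.6, 46.5). For each polygon, the edges (by vertex number in listed order) whose endpoints lie on opposite sides of y = 46.5, where each meets that height, and whether that is right or left of the point:
Upper: 2–3 at x≈49.27 (left), 4–1 at x≈74.94 (left) → 0 crossings.
Central: 2–3 at x≈65.12 (left), 4–1 at x≈87.51 (right) → 1 crossing.
Outer: 3–4 at x≈20.02 (left), 6–1 at x≈41.42 (left) → 0 crossings.
Lower: 2–3 at x≈35.12 (left), 6–1 at x≈69.02 (left) → 0 crossings.
Only Central has an odd count, so the point is inside Central.

Central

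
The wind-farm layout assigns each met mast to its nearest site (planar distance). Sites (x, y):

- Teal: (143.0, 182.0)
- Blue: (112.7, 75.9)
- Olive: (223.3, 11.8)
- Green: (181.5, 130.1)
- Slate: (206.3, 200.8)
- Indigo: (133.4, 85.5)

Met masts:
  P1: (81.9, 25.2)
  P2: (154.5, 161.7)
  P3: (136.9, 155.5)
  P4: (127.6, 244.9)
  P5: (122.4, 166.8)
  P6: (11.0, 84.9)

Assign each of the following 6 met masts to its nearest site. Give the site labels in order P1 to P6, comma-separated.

P1 → Blue (d²=3519.13)
P2 → Teal (d²=544.34)
P3 → Teal (d²=739.46)
P4 → Teal (d²=4193.57)
P5 → Teal (d²=655.40)
P6 → Blue (d²=10423.89)

Blue, Teal, Teal, Teal, Teal, Blue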